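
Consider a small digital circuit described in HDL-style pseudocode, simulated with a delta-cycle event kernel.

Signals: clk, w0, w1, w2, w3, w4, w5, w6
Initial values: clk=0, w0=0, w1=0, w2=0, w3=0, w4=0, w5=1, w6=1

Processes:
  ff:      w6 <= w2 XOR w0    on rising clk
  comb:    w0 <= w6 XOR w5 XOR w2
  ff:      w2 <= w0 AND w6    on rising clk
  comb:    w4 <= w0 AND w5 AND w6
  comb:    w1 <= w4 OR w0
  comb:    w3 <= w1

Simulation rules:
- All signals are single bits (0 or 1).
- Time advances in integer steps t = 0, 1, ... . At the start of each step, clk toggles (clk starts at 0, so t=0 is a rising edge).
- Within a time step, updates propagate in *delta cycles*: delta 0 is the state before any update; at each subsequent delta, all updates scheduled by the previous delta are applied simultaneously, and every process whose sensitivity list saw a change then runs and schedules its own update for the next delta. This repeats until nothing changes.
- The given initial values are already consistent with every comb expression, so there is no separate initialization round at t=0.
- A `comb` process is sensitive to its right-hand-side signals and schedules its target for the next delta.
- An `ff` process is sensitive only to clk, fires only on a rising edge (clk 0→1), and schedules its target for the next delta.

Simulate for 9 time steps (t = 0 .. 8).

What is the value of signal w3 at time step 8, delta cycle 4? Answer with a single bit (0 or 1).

0

t0.Δ0 w3=0 w6=1 w4=0 w2=0 clk=0 w1=0 w0=0 w5=1
t0.Δ1 w3=0 w6=1 w4=0 w2=0 clk=1 w1=0 w0=0 w5=1
t0.Δ2 w3=0 w6=0 w4=0 w2=0 clk=1 w1=0 w0=0 w5=1
t0.Δ3 w3=0 w6=0 w4=0 w2=0 clk=1 w1=0 w0=1 w5=1
t0.Δ4 w3=0 w6=0 w4=0 w2=0 clk=1 w1=1 w0=1 w5=1
t0.Δ5 w3=1 w6=0 w4=0 w2=0 clk=1 w1=1 w0=1 w5=1
t1.Δ0 w3=1 w6=0 w4=0 w2=0 clk=1 w1=1 w0=1 w5=1
t1.Δ1 w3=1 w6=0 w4=0 w2=0 clk=0 w1=1 w0=1 w5=1
t2.Δ0 w3=1 w6=0 w4=0 w2=0 clk=0 w1=1 w0=1 w5=1
t2.Δ1 w3=1 w6=0 w4=0 w2=0 clk=1 w1=1 w0=1 w5=1
t2.Δ2 w3=1 w6=1 w4=0 w2=0 clk=1 w1=1 w0=1 w5=1
t2.Δ3 w3=1 w6=1 w4=1 w2=0 clk=1 w1=1 w0=0 w5=1
t2.Δ4 w3=1 w6=1 w4=0 w2=0 clk=1 w1=1 w0=0 w5=1
t2.Δ5 w3=1 w6=1 w4=0 w2=0 clk=1 w1=0 w0=0 w5=1
t2.Δ6 w3=0 w6=1 w4=0 w2=0 clk=1 w1=0 w0=0 w5=1
t3.Δ0 w3=0 w6=1 w4=0 w2=0 clk=1 w1=0 w0=0 w5=1
t3.Δ1 w3=0 w6=1 w4=0 w2=0 clk=0 w1=0 w0=0 w5=1
t4.Δ0 w3=0 w6=1 w4=0 w2=0 clk=0 w1=0 w0=0 w5=1
t4.Δ1 w3=0 w6=1 w4=0 w2=0 clk=1 w1=0 w0=0 w5=1
t4.Δ2 w3=0 w6=0 w4=0 w2=0 clk=1 w1=0 w0=0 w5=1
t4.Δ3 w3=0 w6=0 w4=0 w2=0 clk=1 w1=0 w0=1 w5=1
t4.Δ4 w3=0 w6=0 w4=0 w2=0 clk=1 w1=1 w0=1 w5=1
t4.Δ5 w3=1 w6=0 w4=0 w2=0 clk=1 w1=1 w0=1 w5=1
t5.Δ0 w3=1 w6=0 w4=0 w2=0 clk=1 w1=1 w0=1 w5=1
t5.Δ1 w3=1 w6=0 w4=0 w2=0 clk=0 w1=1 w0=1 w5=1
t6.Δ0 w3=1 w6=0 w4=0 w2=0 clk=0 w1=1 w0=1 w5=1
t6.Δ1 w3=1 w6=0 w4=0 w2=0 clk=1 w1=1 w0=1 w5=1
t6.Δ2 w3=1 w6=1 w4=0 w2=0 clk=1 w1=1 w0=1 w5=1
t6.Δ3 w3=1 w6=1 w4=1 w2=0 clk=1 w1=1 w0=0 w5=1
t6.Δ4 w3=1 w6=1 w4=0 w2=0 clk=1 w1=1 w0=0 w5=1
t6.Δ5 w3=1 w6=1 w4=0 w2=0 clk=1 w1=0 w0=0 w5=1
t6.Δ6 w3=0 w6=1 w4=0 w2=0 clk=1 w1=0 w0=0 w5=1
t7.Δ0 w3=0 w6=1 w4=0 w2=0 clk=1 w1=0 w0=0 w5=1
t7.Δ1 w3=0 w6=1 w4=0 w2=0 clk=0 w1=0 w0=0 w5=1
t8.Δ0 w3=0 w6=1 w4=0 w2=0 clk=0 w1=0 w0=0 w5=1
t8.Δ1 w3=0 w6=1 w4=0 w2=0 clk=1 w1=0 w0=0 w5=1
t8.Δ2 w3=0 w6=0 w4=0 w2=0 clk=1 w1=0 w0=0 w5=1
t8.Δ3 w3=0 w6=0 w4=0 w2=0 clk=1 w1=0 w0=1 w5=1
t8.Δ4 w3=0 w6=0 w4=0 w2=0 clk=1 w1=1 w0=1 w5=1
t8.Δ5 w3=1 w6=0 w4=0 w2=0 clk=1 w1=1 w0=1 w5=1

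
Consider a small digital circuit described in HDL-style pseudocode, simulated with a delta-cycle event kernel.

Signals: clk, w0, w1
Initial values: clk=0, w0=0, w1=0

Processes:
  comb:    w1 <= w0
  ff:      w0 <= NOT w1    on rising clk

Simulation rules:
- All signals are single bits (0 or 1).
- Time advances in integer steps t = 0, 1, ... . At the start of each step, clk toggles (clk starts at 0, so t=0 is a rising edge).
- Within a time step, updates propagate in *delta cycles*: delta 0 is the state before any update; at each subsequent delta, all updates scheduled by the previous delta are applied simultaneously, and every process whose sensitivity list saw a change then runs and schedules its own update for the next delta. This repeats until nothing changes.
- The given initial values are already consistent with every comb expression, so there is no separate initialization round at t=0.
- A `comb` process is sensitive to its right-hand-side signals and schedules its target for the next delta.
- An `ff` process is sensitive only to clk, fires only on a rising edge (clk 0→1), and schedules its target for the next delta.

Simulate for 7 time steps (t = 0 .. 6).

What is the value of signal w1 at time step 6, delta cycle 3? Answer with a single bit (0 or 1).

t0.Δ0 w1=0 w0=0 clk=0
t0.Δ1 w1=0 w0=0 clk=1
t0.Δ2 w1=0 w0=1 clk=1
t0.Δ3 w1=1 w0=1 clk=1
t1.Δ0 w1=1 w0=1 clk=1
t1.Δ1 w1=1 w0=1 clk=0
t2.Δ0 w1=1 w0=1 clk=0
t2.Δ1 w1=1 w0=1 clk=1
t2.Δ2 w1=1 w0=0 clk=1
t2.Δ3 w1=0 w0=0 clk=1
t3.Δ0 w1=0 w0=0 clk=1
t3.Δ1 w1=0 w0=0 clk=0
t4.Δ0 w1=0 w0=0 clk=0
t4.Δ1 w1=0 w0=0 clk=1
t4.Δ2 w1=0 w0=1 clk=1
t4.Δ3 w1=1 w0=1 clk=1
t5.Δ0 w1=1 w0=1 clk=1
t5.Δ1 w1=1 w0=1 clk=0
t6.Δ0 w1=1 w0=1 clk=0
t6.Δ1 w1=1 w0=1 clk=1
t6.Δ2 w1=1 w0=0 clk=1
t6.Δ3 w1=0 w0=0 clk=1

0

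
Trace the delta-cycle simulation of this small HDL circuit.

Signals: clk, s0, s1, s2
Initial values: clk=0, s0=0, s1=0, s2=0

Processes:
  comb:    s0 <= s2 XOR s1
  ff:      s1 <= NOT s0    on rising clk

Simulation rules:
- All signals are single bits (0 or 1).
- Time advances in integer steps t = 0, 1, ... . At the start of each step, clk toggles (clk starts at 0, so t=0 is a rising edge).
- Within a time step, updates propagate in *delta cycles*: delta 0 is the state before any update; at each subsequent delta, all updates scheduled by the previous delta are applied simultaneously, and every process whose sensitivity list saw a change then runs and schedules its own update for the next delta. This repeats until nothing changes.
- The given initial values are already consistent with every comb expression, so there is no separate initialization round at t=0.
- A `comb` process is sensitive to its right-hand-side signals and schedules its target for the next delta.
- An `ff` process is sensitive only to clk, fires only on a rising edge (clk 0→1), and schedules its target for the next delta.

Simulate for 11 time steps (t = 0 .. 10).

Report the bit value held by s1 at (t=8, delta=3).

[bits: s0,s2,s1,clk]
t=0: Δ0=0000 Δ1=0001 Δ2=0011 Δ3=1011 | 3Δ
t=1: Δ0=1011 Δ1=1010 | 1Δ
t=2: Δ0=1010 Δ1=1011 Δ2=1001 Δ3=0001 | 3Δ
t=3: Δ0=0001 Δ1=0000 | 1Δ
t=4: Δ0=0000 Δ1=0001 Δ2=0011 Δ3=1011 | 3Δ
t=5: Δ0=1011 Δ1=1010 | 1Δ
t=6: Δ0=1010 Δ1=1011 Δ2=1001 Δ3=0001 | 3Δ
t=7: Δ0=0001 Δ1=0000 | 1Δ
t=8: Δ0=0000 Δ1=0001 Δ2=0011 Δ3=1011 | 3Δ
t=9: Δ0=1011 Δ1=1010 | 1Δ
t=10: Δ0=1010 Δ1=1011 Δ2=1001 Δ3=0001 | 3Δ

1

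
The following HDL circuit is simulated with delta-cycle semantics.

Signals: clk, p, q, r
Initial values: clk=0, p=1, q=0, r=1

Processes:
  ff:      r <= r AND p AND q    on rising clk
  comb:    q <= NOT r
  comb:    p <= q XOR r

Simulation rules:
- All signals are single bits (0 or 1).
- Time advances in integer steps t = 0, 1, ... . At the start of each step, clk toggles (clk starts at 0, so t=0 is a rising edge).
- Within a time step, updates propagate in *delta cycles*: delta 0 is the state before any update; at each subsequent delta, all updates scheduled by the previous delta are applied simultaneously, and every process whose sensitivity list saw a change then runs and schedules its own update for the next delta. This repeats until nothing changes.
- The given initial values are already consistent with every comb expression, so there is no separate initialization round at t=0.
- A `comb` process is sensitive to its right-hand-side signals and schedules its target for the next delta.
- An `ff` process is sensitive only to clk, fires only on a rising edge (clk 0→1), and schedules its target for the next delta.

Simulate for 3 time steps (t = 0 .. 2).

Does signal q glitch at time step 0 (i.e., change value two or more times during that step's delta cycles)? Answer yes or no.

t=0 Δ0: q=0 p=1 clk=0 r=1
  Δ1: clk:0→1
  Δ2: r:1→0
  Δ3: q:0→1, p:1→0
  Δ4: p:0→1
  (4Δ to stable)
t=1 Δ0: q=1 p=1 clk=1 r=0
  Δ1: clk:1→0
  (1Δ to stable)
t=2 Δ0: q=1 p=1 clk=0 r=0
  Δ1: clk:0→1
  (1Δ to stable)

no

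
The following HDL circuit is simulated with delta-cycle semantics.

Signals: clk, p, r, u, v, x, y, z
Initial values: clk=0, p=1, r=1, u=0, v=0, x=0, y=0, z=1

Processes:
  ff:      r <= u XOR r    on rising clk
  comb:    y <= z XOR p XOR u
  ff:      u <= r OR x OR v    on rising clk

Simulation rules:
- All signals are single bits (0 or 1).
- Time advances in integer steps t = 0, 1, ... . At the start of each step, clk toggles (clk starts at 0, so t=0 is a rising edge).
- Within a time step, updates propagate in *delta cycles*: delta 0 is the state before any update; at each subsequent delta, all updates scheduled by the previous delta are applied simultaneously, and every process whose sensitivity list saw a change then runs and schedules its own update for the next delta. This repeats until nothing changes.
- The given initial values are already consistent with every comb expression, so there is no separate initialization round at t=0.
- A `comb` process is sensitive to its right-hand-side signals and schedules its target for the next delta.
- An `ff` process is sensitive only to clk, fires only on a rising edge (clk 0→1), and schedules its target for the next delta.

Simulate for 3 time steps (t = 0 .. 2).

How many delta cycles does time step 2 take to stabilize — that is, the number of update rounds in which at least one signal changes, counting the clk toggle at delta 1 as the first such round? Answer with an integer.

[bits: v,p,r,z,clk,u,x,y]
t=0: Δ0=01110000 Δ1=01111000 Δ2=01111100 Δ3=01111101 | 3Δ
t=1: Δ0=01111101 Δ1=01110101 | 1Δ
t=2: Δ0=01110101 Δ1=01111101 Δ2=01011101 | 2Δ

2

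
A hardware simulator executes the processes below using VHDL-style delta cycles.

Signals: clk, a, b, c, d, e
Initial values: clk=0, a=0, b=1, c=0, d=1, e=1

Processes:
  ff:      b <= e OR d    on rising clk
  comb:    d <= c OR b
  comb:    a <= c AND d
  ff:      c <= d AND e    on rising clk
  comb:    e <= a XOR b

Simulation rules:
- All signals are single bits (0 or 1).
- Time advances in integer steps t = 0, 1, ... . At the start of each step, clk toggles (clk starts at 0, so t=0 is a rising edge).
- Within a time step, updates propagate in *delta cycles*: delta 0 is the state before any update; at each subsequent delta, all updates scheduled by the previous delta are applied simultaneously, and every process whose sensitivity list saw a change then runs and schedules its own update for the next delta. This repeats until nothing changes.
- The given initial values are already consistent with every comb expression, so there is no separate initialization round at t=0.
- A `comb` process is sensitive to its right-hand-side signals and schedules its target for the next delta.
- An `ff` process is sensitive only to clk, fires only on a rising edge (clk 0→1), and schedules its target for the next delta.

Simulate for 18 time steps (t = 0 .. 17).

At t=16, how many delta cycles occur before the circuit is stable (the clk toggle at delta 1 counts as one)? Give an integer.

4

t=0 Δ0: clk=0 c=0 b=1 e=1 d=1 a=0
  Δ1: clk:0→1
  Δ2: c:0→1
  Δ3: a:0→1
  Δ4: e:1→0
  (4Δ to stable)
t=1 Δ0: clk=1 c=1 b=1 e=0 d=1 a=1
  Δ1: clk:1→0
  (1Δ to stable)
t=2 Δ0: clk=0 c=1 b=1 e=0 d=1 a=1
  Δ1: clk:0→1
  Δ2: c:1→0
  Δ3: a:1→0
  Δ4: e:0→1
  (4Δ to stable)
t=3 Δ0: clk=1 c=0 b=1 e=1 d=1 a=0
  Δ1: clk:1→0
  (1Δ to stable)
t=4 Δ0: clk=0 c=0 b=1 e=1 d=1 a=0
  Δ1: clk:0→1
  Δ2: c:0→1
  Δ3: a:0→1
  Δ4: e:1→0
  (4Δ to stable)
t=5 Δ0: clk=1 c=1 b=1 e=0 d=1 a=1
  Δ1: clk:1→0
  (1Δ to stable)
t=6 Δ0: clk=0 c=1 b=1 e=0 d=1 a=1
  Δ1: clk:0→1
  Δ2: c:1→0
  Δ3: a:1→0
  Δ4: e:0→1
  (4Δ to stable)
t=7 Δ0: clk=1 c=0 b=1 e=1 d=1 a=0
  Δ1: clk:1→0
  (1Δ to stable)
t=8 Δ0: clk=0 c=0 b=1 e=1 d=1 a=0
  Δ1: clk:0→1
  Δ2: c:0→1
  Δ3: a:0→1
  Δ4: e:1→0
  (4Δ to stable)
t=9 Δ0: clk=1 c=1 b=1 e=0 d=1 a=1
  Δ1: clk:1→0
  (1Δ to stable)
t=10 Δ0: clk=0 c=1 b=1 e=0 d=1 a=1
  Δ1: clk:0→1
  Δ2: c:1→0
  Δ3: a:1→0
  Δ4: e:0→1
  (4Δ to stable)
t=11 Δ0: clk=1 c=0 b=1 e=1 d=1 a=0
  Δ1: clk:1→0
  (1Δ to stable)
t=12 Δ0: clk=0 c=0 b=1 e=1 d=1 a=0
  Δ1: clk:0→1
  Δ2: c:0→1
  Δ3: a:0→1
  Δ4: e:1→0
  (4Δ to stable)
t=13 Δ0: clk=1 c=1 b=1 e=0 d=1 a=1
  Δ1: clk:1→0
  (1Δ to stable)
t=14 Δ0: clk=0 c=1 b=1 e=0 d=1 a=1
  Δ1: clk:0→1
  Δ2: c:1→0
  Δ3: a:1→0
  Δ4: e:0→1
  (4Δ to stable)
t=15 Δ0: clk=1 c=0 b=1 e=1 d=1 a=0
  Δ1: clk:1→0
  (1Δ to stable)
t=16 Δ0: clk=0 c=0 b=1 e=1 d=1 a=0
  Δ1: clk:0→1
  Δ2: c:0→1
  Δ3: a:0→1
  Δ4: e:1→0
  (4Δ to stable)
t=17 Δ0: clk=1 c=1 b=1 e=0 d=1 a=1
  Δ1: clk:1→0
  (1Δ to stable)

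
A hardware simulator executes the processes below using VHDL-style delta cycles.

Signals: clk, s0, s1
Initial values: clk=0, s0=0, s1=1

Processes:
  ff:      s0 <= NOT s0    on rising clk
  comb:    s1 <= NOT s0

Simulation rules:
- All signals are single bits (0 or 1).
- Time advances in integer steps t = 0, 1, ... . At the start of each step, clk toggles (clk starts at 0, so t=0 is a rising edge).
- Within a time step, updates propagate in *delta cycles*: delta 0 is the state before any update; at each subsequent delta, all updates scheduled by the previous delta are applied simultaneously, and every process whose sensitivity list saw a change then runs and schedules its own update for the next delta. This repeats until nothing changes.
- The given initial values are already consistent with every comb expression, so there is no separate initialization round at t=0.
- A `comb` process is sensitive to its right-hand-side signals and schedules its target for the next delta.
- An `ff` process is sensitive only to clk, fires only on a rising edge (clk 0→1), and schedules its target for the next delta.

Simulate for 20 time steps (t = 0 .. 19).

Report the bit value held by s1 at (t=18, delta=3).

1

t0.Δ0 clk=0 s0=0 s1=1
t0.Δ1 clk=1 s0=0 s1=1
t0.Δ2 clk=1 s0=1 s1=1
t0.Δ3 clk=1 s0=1 s1=0
t1.Δ0 clk=1 s0=1 s1=0
t1.Δ1 clk=0 s0=1 s1=0
t2.Δ0 clk=0 s0=1 s1=0
t2.Δ1 clk=1 s0=1 s1=0
t2.Δ2 clk=1 s0=0 s1=0
t2.Δ3 clk=1 s0=0 s1=1
t3.Δ0 clk=1 s0=0 s1=1
t3.Δ1 clk=0 s0=0 s1=1
t4.Δ0 clk=0 s0=0 s1=1
t4.Δ1 clk=1 s0=0 s1=1
t4.Δ2 clk=1 s0=1 s1=1
t4.Δ3 clk=1 s0=1 s1=0
t5.Δ0 clk=1 s0=1 s1=0
t5.Δ1 clk=0 s0=1 s1=0
t6.Δ0 clk=0 s0=1 s1=0
t6.Δ1 clk=1 s0=1 s1=0
t6.Δ2 clk=1 s0=0 s1=0
t6.Δ3 clk=1 s0=0 s1=1
t7.Δ0 clk=1 s0=0 s1=1
t7.Δ1 clk=0 s0=0 s1=1
t8.Δ0 clk=0 s0=0 s1=1
t8.Δ1 clk=1 s0=0 s1=1
t8.Δ2 clk=1 s0=1 s1=1
t8.Δ3 clk=1 s0=1 s1=0
t9.Δ0 clk=1 s0=1 s1=0
t9.Δ1 clk=0 s0=1 s1=0
t10.Δ0 clk=0 s0=1 s1=0
t10.Δ1 clk=1 s0=1 s1=0
t10.Δ2 clk=1 s0=0 s1=0
t10.Δ3 clk=1 s0=0 s1=1
t11.Δ0 clk=1 s0=0 s1=1
t11.Δ1 clk=0 s0=0 s1=1
t12.Δ0 clk=0 s0=0 s1=1
t12.Δ1 clk=1 s0=0 s1=1
t12.Δ2 clk=1 s0=1 s1=1
t12.Δ3 clk=1 s0=1 s1=0
t13.Δ0 clk=1 s0=1 s1=0
t13.Δ1 clk=0 s0=1 s1=0
t14.Δ0 clk=0 s0=1 s1=0
t14.Δ1 clk=1 s0=1 s1=0
t14.Δ2 clk=1 s0=0 s1=0
t14.Δ3 clk=1 s0=0 s1=1
t15.Δ0 clk=1 s0=0 s1=1
t15.Δ1 clk=0 s0=0 s1=1
t16.Δ0 clk=0 s0=0 s1=1
t16.Δ1 clk=1 s0=0 s1=1
t16.Δ2 clk=1 s0=1 s1=1
t16.Δ3 clk=1 s0=1 s1=0
t17.Δ0 clk=1 s0=1 s1=0
t17.Δ1 clk=0 s0=1 s1=0
t18.Δ0 clk=0 s0=1 s1=0
t18.Δ1 clk=1 s0=1 s1=0
t18.Δ2 clk=1 s0=0 s1=0
t18.Δ3 clk=1 s0=0 s1=1
t19.Δ0 clk=1 s0=0 s1=1
t19.Δ1 clk=0 s0=0 s1=1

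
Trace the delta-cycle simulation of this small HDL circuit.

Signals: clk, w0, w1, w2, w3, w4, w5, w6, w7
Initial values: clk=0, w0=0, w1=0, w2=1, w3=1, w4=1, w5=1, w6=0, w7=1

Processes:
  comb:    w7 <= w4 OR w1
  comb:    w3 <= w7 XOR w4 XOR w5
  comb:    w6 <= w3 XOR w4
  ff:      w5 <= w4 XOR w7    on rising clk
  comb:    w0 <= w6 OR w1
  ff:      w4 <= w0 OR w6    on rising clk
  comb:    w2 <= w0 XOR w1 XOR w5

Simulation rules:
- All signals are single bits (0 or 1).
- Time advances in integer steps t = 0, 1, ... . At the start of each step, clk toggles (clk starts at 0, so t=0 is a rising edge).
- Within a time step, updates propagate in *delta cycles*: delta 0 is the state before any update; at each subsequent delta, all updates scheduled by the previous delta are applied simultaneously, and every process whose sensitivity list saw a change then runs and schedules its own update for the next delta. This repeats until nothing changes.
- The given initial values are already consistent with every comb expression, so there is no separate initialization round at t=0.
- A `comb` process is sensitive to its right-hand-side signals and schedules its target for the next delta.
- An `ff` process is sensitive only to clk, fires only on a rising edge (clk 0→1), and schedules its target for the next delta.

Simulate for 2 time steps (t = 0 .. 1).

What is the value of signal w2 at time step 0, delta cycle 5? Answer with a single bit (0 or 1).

1

t0.Δ0 w6=0 w3=1 w1=0 w2=1 w4=1 w5=1 w0=0 w7=1 clk=0
t0.Δ1 w6=0 w3=1 w1=0 w2=1 w4=1 w5=1 w0=0 w7=1 clk=1
t0.Δ2 w6=0 w3=1 w1=0 w2=1 w4=0 w5=0 w0=0 w7=1 clk=1
t0.Δ3 w6=1 w3=1 w1=0 w2=0 w4=0 w5=0 w0=0 w7=0 clk=1
t0.Δ4 w6=1 w3=0 w1=0 w2=0 w4=0 w5=0 w0=1 w7=0 clk=1
t0.Δ5 w6=0 w3=0 w1=0 w2=1 w4=0 w5=0 w0=1 w7=0 clk=1
t0.Δ6 w6=0 w3=0 w1=0 w2=1 w4=0 w5=0 w0=0 w7=0 clk=1
t0.Δ7 w6=0 w3=0 w1=0 w2=0 w4=0 w5=0 w0=0 w7=0 clk=1
t1.Δ0 w6=0 w3=0 w1=0 w2=0 w4=0 w5=0 w0=0 w7=0 clk=1
t1.Δ1 w6=0 w3=0 w1=0 w2=0 w4=0 w5=0 w0=0 w7=0 clk=0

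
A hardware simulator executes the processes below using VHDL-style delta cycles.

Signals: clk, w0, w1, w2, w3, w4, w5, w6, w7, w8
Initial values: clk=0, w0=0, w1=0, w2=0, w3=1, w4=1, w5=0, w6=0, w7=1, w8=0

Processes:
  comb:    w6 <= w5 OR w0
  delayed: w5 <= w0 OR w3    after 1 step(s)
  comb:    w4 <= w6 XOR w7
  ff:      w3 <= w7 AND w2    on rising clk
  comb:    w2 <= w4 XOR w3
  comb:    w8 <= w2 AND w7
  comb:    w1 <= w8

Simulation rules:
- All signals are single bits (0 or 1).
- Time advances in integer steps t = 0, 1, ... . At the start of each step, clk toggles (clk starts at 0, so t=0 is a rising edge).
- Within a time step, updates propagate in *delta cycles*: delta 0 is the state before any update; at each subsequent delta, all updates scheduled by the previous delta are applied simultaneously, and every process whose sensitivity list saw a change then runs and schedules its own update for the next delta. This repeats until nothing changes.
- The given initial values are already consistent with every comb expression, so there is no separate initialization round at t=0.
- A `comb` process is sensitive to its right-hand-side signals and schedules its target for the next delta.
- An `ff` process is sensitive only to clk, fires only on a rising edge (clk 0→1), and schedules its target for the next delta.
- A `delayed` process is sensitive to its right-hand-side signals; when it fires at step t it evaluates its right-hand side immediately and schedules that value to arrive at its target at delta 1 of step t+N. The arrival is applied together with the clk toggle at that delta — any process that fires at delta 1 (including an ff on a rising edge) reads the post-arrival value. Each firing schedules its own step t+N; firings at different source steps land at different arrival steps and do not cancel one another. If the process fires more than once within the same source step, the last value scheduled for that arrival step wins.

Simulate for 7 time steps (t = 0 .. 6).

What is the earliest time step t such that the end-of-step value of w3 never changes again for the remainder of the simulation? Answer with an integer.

t=0 Δ0: w5=0 w4=1 w8=0 w0=0 w3=1 clk=0 w6=0 w7=1 w2=0 w1=0
  Δ1: clk:0→1
  Δ2: w3:1→0
  Δ3: w2:0→1
  Δ4: w8:0→1
  Δ5: w1:0→1
  (5Δ to stable)
t=1 Δ0: w5=0 w4=1 w8=1 w0=0 w3=0 clk=1 w6=0 w7=1 w2=1 w1=1
  Δ1: clk:1→0
  (1Δ to stable)
t=2 Δ0: w5=0 w4=1 w8=1 w0=0 w3=0 clk=0 w6=0 w7=1 w2=1 w1=1
  Δ1: clk:0→1
  Δ2: w3:0→1
  Δ3: w2:1→0
  Δ4: w8:1→0
  Δ5: w1:1→0
  (5Δ to stable)
t=3 Δ0: w5=0 w4=1 w8=0 w0=0 w3=1 clk=1 w6=0 w7=1 w2=0 w1=0
  Δ1: w5:0→1, clk:1→0
  Δ2: w6:0→1
  Δ3: w4:1→0
  Δ4: w2:0→1
  Δ5: w8:0→1
  Δ6: w1:0→1
  (6Δ to stable)
t=4 Δ0: w5=1 w4=0 w8=1 w0=0 w3=1 clk=0 w6=1 w7=1 w2=1 w1=1
  Δ1: clk:0→1
  (1Δ to stable)
t=5 Δ0: w5=1 w4=0 w8=1 w0=0 w3=1 clk=1 w6=1 w7=1 w2=1 w1=1
  Δ1: clk:1→0
  (1Δ to stable)
t=6 Δ0: w5=1 w4=0 w8=1 w0=0 w3=1 clk=0 w6=1 w7=1 w2=1 w1=1
  Δ1: clk:0→1
  (1Δ to stable)

2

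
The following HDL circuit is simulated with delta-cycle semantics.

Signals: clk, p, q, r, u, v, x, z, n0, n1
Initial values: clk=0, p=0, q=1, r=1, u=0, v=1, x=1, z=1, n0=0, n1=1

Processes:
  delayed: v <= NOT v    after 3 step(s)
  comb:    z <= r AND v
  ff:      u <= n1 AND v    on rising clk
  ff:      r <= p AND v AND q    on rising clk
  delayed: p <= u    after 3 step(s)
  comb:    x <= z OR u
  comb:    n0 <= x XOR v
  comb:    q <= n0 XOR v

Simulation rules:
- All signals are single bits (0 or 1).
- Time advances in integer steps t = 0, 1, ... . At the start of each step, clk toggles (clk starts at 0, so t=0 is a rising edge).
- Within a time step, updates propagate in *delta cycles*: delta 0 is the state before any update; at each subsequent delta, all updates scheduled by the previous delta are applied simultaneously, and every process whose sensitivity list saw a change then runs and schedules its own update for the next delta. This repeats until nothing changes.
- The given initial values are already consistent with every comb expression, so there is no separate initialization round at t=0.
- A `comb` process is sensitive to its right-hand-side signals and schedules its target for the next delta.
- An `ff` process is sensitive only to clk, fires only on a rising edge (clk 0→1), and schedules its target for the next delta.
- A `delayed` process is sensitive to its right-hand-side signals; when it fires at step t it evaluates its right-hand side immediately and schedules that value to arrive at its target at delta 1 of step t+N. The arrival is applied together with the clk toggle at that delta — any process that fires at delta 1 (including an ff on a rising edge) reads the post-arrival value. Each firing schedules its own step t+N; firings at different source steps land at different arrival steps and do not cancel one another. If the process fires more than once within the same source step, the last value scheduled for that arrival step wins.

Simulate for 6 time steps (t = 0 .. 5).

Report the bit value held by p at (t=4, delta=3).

t0.Δ0 n1=1 clk=0 p=0 r=1 n0=0 v=1 q=1 z=1 u=0 x=1
t0.Δ1 n1=1 clk=1 p=0 r=1 n0=0 v=1 q=1 z=1 u=0 x=1
t0.Δ2 n1=1 clk=1 p=0 r=0 n0=0 v=1 q=1 z=1 u=1 x=1
t0.Δ3 n1=1 clk=1 p=0 r=0 n0=0 v=1 q=1 z=0 u=1 x=1
t1.Δ0 n1=1 clk=1 p=0 r=0 n0=0 v=1 q=1 z=0 u=1 x=1
t1.Δ1 n1=1 clk=0 p=0 r=0 n0=0 v=1 q=1 z=0 u=1 x=1
t2.Δ0 n1=1 clk=0 p=0 r=0 n0=0 v=1 q=1 z=0 u=1 x=1
t2.Δ1 n1=1 clk=1 p=0 r=0 n0=0 v=1 q=1 z=0 u=1 x=1
t3.Δ0 n1=1 clk=1 p=0 r=0 n0=0 v=1 q=1 z=0 u=1 x=1
t3.Δ1 n1=1 clk=0 p=1 r=0 n0=0 v=1 q=1 z=0 u=1 x=1
t4.Δ0 n1=1 clk=0 p=1 r=0 n0=0 v=1 q=1 z=0 u=1 x=1
t4.Δ1 n1=1 clk=1 p=1 r=0 n0=0 v=1 q=1 z=0 u=1 x=1
t4.Δ2 n1=1 clk=1 p=1 r=1 n0=0 v=1 q=1 z=0 u=1 x=1
t4.Δ3 n1=1 clk=1 p=1 r=1 n0=0 v=1 q=1 z=1 u=1 x=1
t5.Δ0 n1=1 clk=1 p=1 r=1 n0=0 v=1 q=1 z=1 u=1 x=1
t5.Δ1 n1=1 clk=0 p=1 r=1 n0=0 v=1 q=1 z=1 u=1 x=1

1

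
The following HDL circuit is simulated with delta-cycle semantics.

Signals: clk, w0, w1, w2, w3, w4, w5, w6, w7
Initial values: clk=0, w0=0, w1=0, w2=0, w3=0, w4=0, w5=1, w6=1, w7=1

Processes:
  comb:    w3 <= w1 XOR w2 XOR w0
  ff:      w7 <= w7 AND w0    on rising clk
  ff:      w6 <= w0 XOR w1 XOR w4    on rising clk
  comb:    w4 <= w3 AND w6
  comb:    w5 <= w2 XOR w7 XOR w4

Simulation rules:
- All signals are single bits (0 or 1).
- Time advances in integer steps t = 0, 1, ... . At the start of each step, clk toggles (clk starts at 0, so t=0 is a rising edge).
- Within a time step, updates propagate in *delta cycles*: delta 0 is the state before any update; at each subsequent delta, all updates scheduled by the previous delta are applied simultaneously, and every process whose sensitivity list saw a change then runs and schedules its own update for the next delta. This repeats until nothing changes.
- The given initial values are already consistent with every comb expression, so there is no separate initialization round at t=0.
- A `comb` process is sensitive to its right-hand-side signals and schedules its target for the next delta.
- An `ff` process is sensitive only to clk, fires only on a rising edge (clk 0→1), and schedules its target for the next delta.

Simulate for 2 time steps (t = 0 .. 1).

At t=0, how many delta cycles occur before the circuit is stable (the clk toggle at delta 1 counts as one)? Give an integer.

t=0 Δ0: w2=0 w7=1 w3=0 w0=0 w4=0 w1=0 clk=0 w6=1 w5=1
  Δ1: clk:0→1
  Δ2: w7:1→0, w6:1→0
  Δ3: w5:1→0
  (3Δ to stable)
t=1 Δ0: w2=0 w7=0 w3=0 w0=0 w4=0 w1=0 clk=1 w6=0 w5=0
  Δ1: clk:1→0
  (1Δ to stable)

3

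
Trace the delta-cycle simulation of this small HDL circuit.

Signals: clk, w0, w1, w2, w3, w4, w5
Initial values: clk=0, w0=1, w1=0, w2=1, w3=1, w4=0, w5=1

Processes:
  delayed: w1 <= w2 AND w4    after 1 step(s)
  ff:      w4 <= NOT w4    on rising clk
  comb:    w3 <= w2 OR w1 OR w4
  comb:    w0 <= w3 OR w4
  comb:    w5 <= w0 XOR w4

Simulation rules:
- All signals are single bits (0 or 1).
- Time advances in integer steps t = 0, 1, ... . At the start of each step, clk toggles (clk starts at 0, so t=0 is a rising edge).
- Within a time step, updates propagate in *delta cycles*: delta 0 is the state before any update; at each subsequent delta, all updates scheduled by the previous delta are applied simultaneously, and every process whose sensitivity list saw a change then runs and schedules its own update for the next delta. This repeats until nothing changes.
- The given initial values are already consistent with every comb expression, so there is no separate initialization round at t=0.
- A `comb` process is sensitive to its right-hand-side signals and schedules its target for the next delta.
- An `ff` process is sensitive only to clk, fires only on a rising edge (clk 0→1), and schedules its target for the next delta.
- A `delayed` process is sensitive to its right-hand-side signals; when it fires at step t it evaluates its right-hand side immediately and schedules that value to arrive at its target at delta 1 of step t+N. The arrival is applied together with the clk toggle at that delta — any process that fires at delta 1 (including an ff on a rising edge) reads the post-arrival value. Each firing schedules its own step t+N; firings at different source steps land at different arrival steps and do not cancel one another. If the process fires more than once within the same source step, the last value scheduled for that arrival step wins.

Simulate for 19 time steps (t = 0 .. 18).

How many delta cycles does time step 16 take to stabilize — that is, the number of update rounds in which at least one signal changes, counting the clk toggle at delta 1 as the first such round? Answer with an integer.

t0.Δ0 w1=0 w4=0 clk=0 w3=1 w2=1 w0=1 w5=1
t0.Δ1 w1=0 w4=0 clk=1 w3=1 w2=1 w0=1 w5=1
t0.Δ2 w1=0 w4=1 clk=1 w3=1 w2=1 w0=1 w5=1
t0.Δ3 w1=0 w4=1 clk=1 w3=1 w2=1 w0=1 w5=0
t1.Δ0 w1=0 w4=1 clk=1 w3=1 w2=1 w0=1 w5=0
t1.Δ1 w1=1 w4=1 clk=0 w3=1 w2=1 w0=1 w5=0
t2.Δ0 w1=1 w4=1 clk=0 w3=1 w2=1 w0=1 w5=0
t2.Δ1 w1=1 w4=1 clk=1 w3=1 w2=1 w0=1 w5=0
t2.Δ2 w1=1 w4=0 clk=1 w3=1 w2=1 w0=1 w5=0
t2.Δ3 w1=1 w4=0 clk=1 w3=1 w2=1 w0=1 w5=1
t3.Δ0 w1=1 w4=0 clk=1 w3=1 w2=1 w0=1 w5=1
t3.Δ1 w1=0 w4=0 clk=0 w3=1 w2=1 w0=1 w5=1
t4.Δ0 w1=0 w4=0 clk=0 w3=1 w2=1 w0=1 w5=1
t4.Δ1 w1=0 w4=0 clk=1 w3=1 w2=1 w0=1 w5=1
t4.Δ2 w1=0 w4=1 clk=1 w3=1 w2=1 w0=1 w5=1
t4.Δ3 w1=0 w4=1 clk=1 w3=1 w2=1 w0=1 w5=0
t5.Δ0 w1=0 w4=1 clk=1 w3=1 w2=1 w0=1 w5=0
t5.Δ1 w1=1 w4=1 clk=0 w3=1 w2=1 w0=1 w5=0
t6.Δ0 w1=1 w4=1 clk=0 w3=1 w2=1 w0=1 w5=0
t6.Δ1 w1=1 w4=1 clk=1 w3=1 w2=1 w0=1 w5=0
t6.Δ2 w1=1 w4=0 clk=1 w3=1 w2=1 w0=1 w5=0
t6.Δ3 w1=1 w4=0 clk=1 w3=1 w2=1 w0=1 w5=1
t7.Δ0 w1=1 w4=0 clk=1 w3=1 w2=1 w0=1 w5=1
t7.Δ1 w1=0 w4=0 clk=0 w3=1 w2=1 w0=1 w5=1
t8.Δ0 w1=0 w4=0 clk=0 w3=1 w2=1 w0=1 w5=1
t8.Δ1 w1=0 w4=0 clk=1 w3=1 w2=1 w0=1 w5=1
t8.Δ2 w1=0 w4=1 clk=1 w3=1 w2=1 w0=1 w5=1
t8.Δ3 w1=0 w4=1 clk=1 w3=1 w2=1 w0=1 w5=0
t9.Δ0 w1=0 w4=1 clk=1 w3=1 w2=1 w0=1 w5=0
t9.Δ1 w1=1 w4=1 clk=0 w3=1 w2=1 w0=1 w5=0
t10.Δ0 w1=1 w4=1 clk=0 w3=1 w2=1 w0=1 w5=0
t10.Δ1 w1=1 w4=1 clk=1 w3=1 w2=1 w0=1 w5=0
t10.Δ2 w1=1 w4=0 clk=1 w3=1 w2=1 w0=1 w5=0
t10.Δ3 w1=1 w4=0 clk=1 w3=1 w2=1 w0=1 w5=1
t11.Δ0 w1=1 w4=0 clk=1 w3=1 w2=1 w0=1 w5=1
t11.Δ1 w1=0 w4=0 clk=0 w3=1 w2=1 w0=1 w5=1
t12.Δ0 w1=0 w4=0 clk=0 w3=1 w2=1 w0=1 w5=1
t12.Δ1 w1=0 w4=0 clk=1 w3=1 w2=1 w0=1 w5=1
t12.Δ2 w1=0 w4=1 clk=1 w3=1 w2=1 w0=1 w5=1
t12.Δ3 w1=0 w4=1 clk=1 w3=1 w2=1 w0=1 w5=0
t13.Δ0 w1=0 w4=1 clk=1 w3=1 w2=1 w0=1 w5=0
t13.Δ1 w1=1 w4=1 clk=0 w3=1 w2=1 w0=1 w5=0
t14.Δ0 w1=1 w4=1 clk=0 w3=1 w2=1 w0=1 w5=0
t14.Δ1 w1=1 w4=1 clk=1 w3=1 w2=1 w0=1 w5=0
t14.Δ2 w1=1 w4=0 clk=1 w3=1 w2=1 w0=1 w5=0
t14.Δ3 w1=1 w4=0 clk=1 w3=1 w2=1 w0=1 w5=1
t15.Δ0 w1=1 w4=0 clk=1 w3=1 w2=1 w0=1 w5=1
t15.Δ1 w1=0 w4=0 clk=0 w3=1 w2=1 w0=1 w5=1
t16.Δ0 w1=0 w4=0 clk=0 w3=1 w2=1 w0=1 w5=1
t16.Δ1 w1=0 w4=0 clk=1 w3=1 w2=1 w0=1 w5=1
t16.Δ2 w1=0 w4=1 clk=1 w3=1 w2=1 w0=1 w5=1
t16.Δ3 w1=0 w4=1 clk=1 w3=1 w2=1 w0=1 w5=0
t17.Δ0 w1=0 w4=1 clk=1 w3=1 w2=1 w0=1 w5=0
t17.Δ1 w1=1 w4=1 clk=0 w3=1 w2=1 w0=1 w5=0
t18.Δ0 w1=1 w4=1 clk=0 w3=1 w2=1 w0=1 w5=0
t18.Δ1 w1=1 w4=1 clk=1 w3=1 w2=1 w0=1 w5=0
t18.Δ2 w1=1 w4=0 clk=1 w3=1 w2=1 w0=1 w5=0
t18.Δ3 w1=1 w4=0 clk=1 w3=1 w2=1 w0=1 w5=1

3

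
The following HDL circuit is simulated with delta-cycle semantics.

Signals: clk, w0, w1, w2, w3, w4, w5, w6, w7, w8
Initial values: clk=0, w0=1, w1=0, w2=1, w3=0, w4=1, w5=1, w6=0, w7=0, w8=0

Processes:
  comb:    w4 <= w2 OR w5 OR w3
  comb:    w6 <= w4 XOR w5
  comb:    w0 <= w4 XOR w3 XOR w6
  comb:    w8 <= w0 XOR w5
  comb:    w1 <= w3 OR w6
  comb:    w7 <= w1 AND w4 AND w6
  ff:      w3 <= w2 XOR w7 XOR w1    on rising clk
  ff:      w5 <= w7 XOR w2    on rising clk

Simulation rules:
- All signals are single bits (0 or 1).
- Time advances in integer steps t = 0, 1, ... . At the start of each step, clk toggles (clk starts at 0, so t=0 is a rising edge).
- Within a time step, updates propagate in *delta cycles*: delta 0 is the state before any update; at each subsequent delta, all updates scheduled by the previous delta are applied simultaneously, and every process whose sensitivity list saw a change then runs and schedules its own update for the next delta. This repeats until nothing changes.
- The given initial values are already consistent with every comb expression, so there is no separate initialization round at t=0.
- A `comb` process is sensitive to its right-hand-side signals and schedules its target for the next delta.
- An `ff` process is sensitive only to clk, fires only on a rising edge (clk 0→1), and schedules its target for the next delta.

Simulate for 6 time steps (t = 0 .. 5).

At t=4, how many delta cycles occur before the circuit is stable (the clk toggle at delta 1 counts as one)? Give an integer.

4

t0.Δ0 clk=0 w0=1 w1=0 w5=1 w8=0 w4=1 w7=0 w2=1 w6=0 w3=0
t0.Δ1 clk=1 w0=1 w1=0 w5=1 w8=0 w4=1 w7=0 w2=1 w6=0 w3=0
t0.Δ2 clk=1 w0=1 w1=0 w5=1 w8=0 w4=1 w7=0 w2=1 w6=0 w3=1
t0.Δ3 clk=1 w0=0 w1=1 w5=1 w8=0 w4=1 w7=0 w2=1 w6=0 w3=1
t0.Δ4 clk=1 w0=0 w1=1 w5=1 w8=1 w4=1 w7=0 w2=1 w6=0 w3=1
t1.Δ0 clk=1 w0=0 w1=1 w5=1 w8=1 w4=1 w7=0 w2=1 w6=0 w3=1
t1.Δ1 clk=0 w0=0 w1=1 w5=1 w8=1 w4=1 w7=0 w2=1 w6=0 w3=1
t2.Δ0 clk=0 w0=0 w1=1 w5=1 w8=1 w4=1 w7=0 w2=1 w6=0 w3=1
t2.Δ1 clk=1 w0=0 w1=1 w5=1 w8=1 w4=1 w7=0 w2=1 w6=0 w3=1
t2.Δ2 clk=1 w0=0 w1=1 w5=1 w8=1 w4=1 w7=0 w2=1 w6=0 w3=0
t2.Δ3 clk=1 w0=1 w1=0 w5=1 w8=1 w4=1 w7=0 w2=1 w6=0 w3=0
t2.Δ4 clk=1 w0=1 w1=0 w5=1 w8=0 w4=1 w7=0 w2=1 w6=0 w3=0
t3.Δ0 clk=1 w0=1 w1=0 w5=1 w8=0 w4=1 w7=0 w2=1 w6=0 w3=0
t3.Δ1 clk=0 w0=1 w1=0 w5=1 w8=0 w4=1 w7=0 w2=1 w6=0 w3=0
t4.Δ0 clk=0 w0=1 w1=0 w5=1 w8=0 w4=1 w7=0 w2=1 w6=0 w3=0
t4.Δ1 clk=1 w0=1 w1=0 w5=1 w8=0 w4=1 w7=0 w2=1 w6=0 w3=0
t4.Δ2 clk=1 w0=1 w1=0 w5=1 w8=0 w4=1 w7=0 w2=1 w6=0 w3=1
t4.Δ3 clk=1 w0=0 w1=1 w5=1 w8=0 w4=1 w7=0 w2=1 w6=0 w3=1
t4.Δ4 clk=1 w0=0 w1=1 w5=1 w8=1 w4=1 w7=0 w2=1 w6=0 w3=1
t5.Δ0 clk=1 w0=0 w1=1 w5=1 w8=1 w4=1 w7=0 w2=1 w6=0 w3=1
t5.Δ1 clk=0 w0=0 w1=1 w5=1 w8=1 w4=1 w7=0 w2=1 w6=0 w3=1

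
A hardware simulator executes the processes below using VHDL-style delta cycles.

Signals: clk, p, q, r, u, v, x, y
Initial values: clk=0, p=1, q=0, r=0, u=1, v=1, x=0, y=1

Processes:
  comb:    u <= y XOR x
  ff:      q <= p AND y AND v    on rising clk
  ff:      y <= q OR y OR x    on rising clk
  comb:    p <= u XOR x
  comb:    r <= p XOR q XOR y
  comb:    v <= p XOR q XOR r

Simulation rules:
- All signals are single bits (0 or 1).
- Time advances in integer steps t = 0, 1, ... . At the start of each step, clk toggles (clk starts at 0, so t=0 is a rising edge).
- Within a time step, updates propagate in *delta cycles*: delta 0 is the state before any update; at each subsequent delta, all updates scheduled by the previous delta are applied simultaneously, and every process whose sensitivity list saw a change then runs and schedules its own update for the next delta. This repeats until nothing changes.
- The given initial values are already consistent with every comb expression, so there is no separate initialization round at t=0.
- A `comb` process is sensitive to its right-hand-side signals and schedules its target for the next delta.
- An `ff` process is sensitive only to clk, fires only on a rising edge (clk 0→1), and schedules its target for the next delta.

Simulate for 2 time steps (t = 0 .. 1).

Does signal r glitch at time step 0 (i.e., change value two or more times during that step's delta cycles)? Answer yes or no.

t0.Δ0 v=1 clk=0 u=1 y=1 p=1 r=0 x=0 q=0
t0.Δ1 v=1 clk=1 u=1 y=1 p=1 r=0 x=0 q=0
t0.Δ2 v=1 clk=1 u=1 y=1 p=1 r=0 x=0 q=1
t0.Δ3 v=0 clk=1 u=1 y=1 p=1 r=1 x=0 q=1
t0.Δ4 v=1 clk=1 u=1 y=1 p=1 r=1 x=0 q=1
t1.Δ0 v=1 clk=1 u=1 y=1 p=1 r=1 x=0 q=1
t1.Δ1 v=1 clk=0 u=1 y=1 p=1 r=1 x=0 q=1

no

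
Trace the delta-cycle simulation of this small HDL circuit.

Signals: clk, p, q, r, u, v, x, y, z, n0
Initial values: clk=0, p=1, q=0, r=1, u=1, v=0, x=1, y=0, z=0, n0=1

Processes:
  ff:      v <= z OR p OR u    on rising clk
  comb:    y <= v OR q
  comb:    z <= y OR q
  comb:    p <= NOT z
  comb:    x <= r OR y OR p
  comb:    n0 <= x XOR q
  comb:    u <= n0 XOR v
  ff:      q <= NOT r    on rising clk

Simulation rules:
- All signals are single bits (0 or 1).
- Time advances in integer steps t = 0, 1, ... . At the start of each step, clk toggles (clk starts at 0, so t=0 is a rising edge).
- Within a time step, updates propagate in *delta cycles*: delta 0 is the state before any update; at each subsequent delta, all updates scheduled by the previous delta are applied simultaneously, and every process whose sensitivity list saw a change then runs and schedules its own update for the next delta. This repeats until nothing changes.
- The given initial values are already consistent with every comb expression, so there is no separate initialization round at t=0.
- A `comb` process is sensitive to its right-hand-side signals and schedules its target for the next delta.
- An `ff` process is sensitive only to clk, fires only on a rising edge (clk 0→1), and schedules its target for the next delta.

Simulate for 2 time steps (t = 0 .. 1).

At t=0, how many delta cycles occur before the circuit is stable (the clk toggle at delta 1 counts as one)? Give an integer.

[bits: v,z,r,n0,y,x,q,p,clk,u]
t=0: Δ0=0011010101 Δ1=0011010111 Δ2=1011010111 Δ3=1011110110 Δ4=1111110110 Δ5=1111110010 | 5Δ
t=1: Δ0=1111110010 Δ1=1111110000 | 1Δ

5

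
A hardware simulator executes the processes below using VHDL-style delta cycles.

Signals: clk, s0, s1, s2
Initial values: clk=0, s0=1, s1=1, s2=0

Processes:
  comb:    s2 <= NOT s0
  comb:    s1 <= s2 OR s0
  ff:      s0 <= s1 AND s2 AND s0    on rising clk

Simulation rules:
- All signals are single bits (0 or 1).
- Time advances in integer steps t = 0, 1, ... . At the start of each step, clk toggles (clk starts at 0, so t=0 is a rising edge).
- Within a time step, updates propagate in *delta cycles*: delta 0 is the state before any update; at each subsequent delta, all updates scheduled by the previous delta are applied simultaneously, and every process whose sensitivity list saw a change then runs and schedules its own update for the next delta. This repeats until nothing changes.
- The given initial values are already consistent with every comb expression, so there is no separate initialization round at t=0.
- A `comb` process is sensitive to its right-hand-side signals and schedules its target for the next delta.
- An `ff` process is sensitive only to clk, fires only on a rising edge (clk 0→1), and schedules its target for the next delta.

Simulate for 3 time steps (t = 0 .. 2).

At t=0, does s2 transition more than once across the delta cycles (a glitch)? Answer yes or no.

[bits: s2,s0,clk,s1]
t=0: Δ0=0101 Δ1=0111 Δ2=0011 Δ3=1010 Δ4=1011 | 4Δ
t=1: Δ0=1011 Δ1=1001 | 1Δ
t=2: Δ0=1001 Δ1=1011 | 1Δ

no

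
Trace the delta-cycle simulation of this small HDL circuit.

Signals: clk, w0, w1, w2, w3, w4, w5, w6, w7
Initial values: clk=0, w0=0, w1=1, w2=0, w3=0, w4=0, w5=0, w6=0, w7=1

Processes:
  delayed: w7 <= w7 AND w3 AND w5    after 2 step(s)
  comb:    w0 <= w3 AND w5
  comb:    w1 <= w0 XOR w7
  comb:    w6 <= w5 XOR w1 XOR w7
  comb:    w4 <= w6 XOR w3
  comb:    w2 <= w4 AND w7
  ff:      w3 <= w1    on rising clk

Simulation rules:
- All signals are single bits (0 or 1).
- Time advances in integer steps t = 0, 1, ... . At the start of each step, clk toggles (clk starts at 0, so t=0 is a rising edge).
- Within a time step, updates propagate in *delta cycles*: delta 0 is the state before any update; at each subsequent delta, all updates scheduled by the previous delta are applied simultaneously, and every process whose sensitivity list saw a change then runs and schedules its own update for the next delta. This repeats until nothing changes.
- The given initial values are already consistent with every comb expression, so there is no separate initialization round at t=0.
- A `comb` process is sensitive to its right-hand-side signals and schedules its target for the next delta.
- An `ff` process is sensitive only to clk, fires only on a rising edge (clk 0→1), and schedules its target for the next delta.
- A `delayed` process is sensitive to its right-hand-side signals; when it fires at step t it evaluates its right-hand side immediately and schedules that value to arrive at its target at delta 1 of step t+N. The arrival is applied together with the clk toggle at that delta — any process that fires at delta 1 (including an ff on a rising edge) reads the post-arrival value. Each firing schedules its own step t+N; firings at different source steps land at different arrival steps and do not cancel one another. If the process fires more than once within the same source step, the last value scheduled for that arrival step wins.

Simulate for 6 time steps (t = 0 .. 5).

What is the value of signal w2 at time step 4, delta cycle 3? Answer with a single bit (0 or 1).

0

t0.Δ0 w7=1 clk=0 w0=0 w3=0 w5=0 w2=0 w4=0 w1=1 w6=0
t0.Δ1 w7=1 clk=1 w0=0 w3=0 w5=0 w2=0 w4=0 w1=1 w6=0
t0.Δ2 w7=1 clk=1 w0=0 w3=1 w5=0 w2=0 w4=0 w1=1 w6=0
t0.Δ3 w7=1 clk=1 w0=0 w3=1 w5=0 w2=0 w4=1 w1=1 w6=0
t0.Δ4 w7=1 clk=1 w0=0 w3=1 w5=0 w2=1 w4=1 w1=1 w6=0
t1.Δ0 w7=1 clk=1 w0=0 w3=1 w5=0 w2=1 w4=1 w1=1 w6=0
t1.Δ1 w7=1 clk=0 w0=0 w3=1 w5=0 w2=1 w4=1 w1=1 w6=0
t2.Δ0 w7=1 clk=0 w0=0 w3=1 w5=0 w2=1 w4=1 w1=1 w6=0
t2.Δ1 w7=0 clk=1 w0=0 w3=1 w5=0 w2=1 w4=1 w1=1 w6=0
t2.Δ2 w7=0 clk=1 w0=0 w3=1 w5=0 w2=0 w4=1 w1=0 w6=1
t2.Δ3 w7=0 clk=1 w0=0 w3=1 w5=0 w2=0 w4=0 w1=0 w6=0
t2.Δ4 w7=0 clk=1 w0=0 w3=1 w5=0 w2=0 w4=1 w1=0 w6=0
t3.Δ0 w7=0 clk=1 w0=0 w3=1 w5=0 w2=0 w4=1 w1=0 w6=0
t3.Δ1 w7=0 clk=0 w0=0 w3=1 w5=0 w2=0 w4=1 w1=0 w6=0
t4.Δ0 w7=0 clk=0 w0=0 w3=1 w5=0 w2=0 w4=1 w1=0 w6=0
t4.Δ1 w7=0 clk=1 w0=0 w3=1 w5=0 w2=0 w4=1 w1=0 w6=0
t4.Δ2 w7=0 clk=1 w0=0 w3=0 w5=0 w2=0 w4=1 w1=0 w6=0
t4.Δ3 w7=0 clk=1 w0=0 w3=0 w5=0 w2=0 w4=0 w1=0 w6=0
t5.Δ0 w7=0 clk=1 w0=0 w3=0 w5=0 w2=0 w4=0 w1=0 w6=0
t5.Δ1 w7=0 clk=0 w0=0 w3=0 w5=0 w2=0 w4=0 w1=0 w6=0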